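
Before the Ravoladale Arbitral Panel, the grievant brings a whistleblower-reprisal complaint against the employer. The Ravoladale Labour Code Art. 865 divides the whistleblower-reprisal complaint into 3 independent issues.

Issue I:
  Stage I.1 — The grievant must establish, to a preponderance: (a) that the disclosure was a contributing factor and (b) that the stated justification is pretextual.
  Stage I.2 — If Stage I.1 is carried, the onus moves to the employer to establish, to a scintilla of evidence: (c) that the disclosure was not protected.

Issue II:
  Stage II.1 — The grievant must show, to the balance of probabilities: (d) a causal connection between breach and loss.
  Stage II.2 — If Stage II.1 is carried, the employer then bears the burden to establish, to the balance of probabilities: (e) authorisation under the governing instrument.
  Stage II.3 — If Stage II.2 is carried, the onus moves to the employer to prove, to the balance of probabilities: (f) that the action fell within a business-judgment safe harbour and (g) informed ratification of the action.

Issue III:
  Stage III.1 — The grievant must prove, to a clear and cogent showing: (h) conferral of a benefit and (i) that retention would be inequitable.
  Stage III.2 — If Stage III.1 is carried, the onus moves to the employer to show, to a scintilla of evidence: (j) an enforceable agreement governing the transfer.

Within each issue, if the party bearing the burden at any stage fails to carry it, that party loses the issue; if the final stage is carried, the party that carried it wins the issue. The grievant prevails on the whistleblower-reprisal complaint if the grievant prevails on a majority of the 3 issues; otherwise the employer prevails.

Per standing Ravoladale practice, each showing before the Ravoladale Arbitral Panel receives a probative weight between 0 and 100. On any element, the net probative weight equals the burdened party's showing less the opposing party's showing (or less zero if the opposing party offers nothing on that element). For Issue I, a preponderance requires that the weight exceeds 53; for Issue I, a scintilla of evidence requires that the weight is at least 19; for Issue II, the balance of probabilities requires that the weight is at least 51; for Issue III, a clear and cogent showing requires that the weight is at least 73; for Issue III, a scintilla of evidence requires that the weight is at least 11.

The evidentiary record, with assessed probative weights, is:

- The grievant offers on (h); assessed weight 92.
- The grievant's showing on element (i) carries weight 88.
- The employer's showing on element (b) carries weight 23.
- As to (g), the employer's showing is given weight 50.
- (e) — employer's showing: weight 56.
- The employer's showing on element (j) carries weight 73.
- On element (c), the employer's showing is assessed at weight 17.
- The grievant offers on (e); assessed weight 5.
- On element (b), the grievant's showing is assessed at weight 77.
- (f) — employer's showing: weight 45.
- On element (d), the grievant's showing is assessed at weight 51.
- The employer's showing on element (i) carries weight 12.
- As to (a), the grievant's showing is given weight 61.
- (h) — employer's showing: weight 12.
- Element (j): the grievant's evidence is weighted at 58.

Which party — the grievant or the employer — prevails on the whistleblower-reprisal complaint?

grievant

— Issue I —
Stage I.1 (grievant, a preponderance, weight exceeds 53): (a) 61 > 53 — meets; (b) net 77−23=54 > 53 — meets.
  Stage I.1 is satisfied; the onus moves to the employer.
Stage I.2 (employer, a scintilla of evidence, weight is at least 19): (c) 17 < 19 — fails.
  Stage I.2 not carried; the employer fails its burden.
The analysis ends at Stage I.2; the grievant prevails on this issue.
— Issue II —
Stage II.1 — burden on grievant; standard: the balance of probabilities (weight is at least 51).
    (d): 51 ≥ 51 [met]
  Stage II.1 is satisfied; the onus moves to the employer.
Stage II.2 — burden on employer; standard: the balance of probabilities (weight is at least 51).
    (e): 56 − 5 = 51 ≥ 51 [met]
  Stage II.2 carried; the burden remains with the employer.
Stage II.3 — burden on employer; standard: the balance of probabilities (weight is at least 51).
    (f): 45 < 51 [not met]
    (g): 50 < 51 [not met]
  Not every element is met, so the employer fails to carry Stage II.3.
So the grievant prevails on this issue.
— Issue III —
At Stage III.1 the grievant must meet a clear and cogent showing (weight is at least 73): on (h) the weight is 92 less the opposing 12 gives net 80, ≥ 73, so (h) meets the standard; on (i) the weight is 88 less the opposing 12 gives net 76, ≥ 73, so (i) meets the standard.
  Stage III.1 is satisfied; the onus moves to the employer.
At Stage III.2 the employer must meet a scintilla of evidence (weight is at least 11): on (j) the weight is 73 less the opposing 58 gives net 15, ≥ 11, so (j) meets the standard.
  The employer carries the last stage.
With every stage satisfied, the employer prevails on this issue.
Per-issue: Issue I → grievant; Issue II → grievant; Issue III → employer. The grievant must prevail on a majority of issues; overall, the grievant prevails.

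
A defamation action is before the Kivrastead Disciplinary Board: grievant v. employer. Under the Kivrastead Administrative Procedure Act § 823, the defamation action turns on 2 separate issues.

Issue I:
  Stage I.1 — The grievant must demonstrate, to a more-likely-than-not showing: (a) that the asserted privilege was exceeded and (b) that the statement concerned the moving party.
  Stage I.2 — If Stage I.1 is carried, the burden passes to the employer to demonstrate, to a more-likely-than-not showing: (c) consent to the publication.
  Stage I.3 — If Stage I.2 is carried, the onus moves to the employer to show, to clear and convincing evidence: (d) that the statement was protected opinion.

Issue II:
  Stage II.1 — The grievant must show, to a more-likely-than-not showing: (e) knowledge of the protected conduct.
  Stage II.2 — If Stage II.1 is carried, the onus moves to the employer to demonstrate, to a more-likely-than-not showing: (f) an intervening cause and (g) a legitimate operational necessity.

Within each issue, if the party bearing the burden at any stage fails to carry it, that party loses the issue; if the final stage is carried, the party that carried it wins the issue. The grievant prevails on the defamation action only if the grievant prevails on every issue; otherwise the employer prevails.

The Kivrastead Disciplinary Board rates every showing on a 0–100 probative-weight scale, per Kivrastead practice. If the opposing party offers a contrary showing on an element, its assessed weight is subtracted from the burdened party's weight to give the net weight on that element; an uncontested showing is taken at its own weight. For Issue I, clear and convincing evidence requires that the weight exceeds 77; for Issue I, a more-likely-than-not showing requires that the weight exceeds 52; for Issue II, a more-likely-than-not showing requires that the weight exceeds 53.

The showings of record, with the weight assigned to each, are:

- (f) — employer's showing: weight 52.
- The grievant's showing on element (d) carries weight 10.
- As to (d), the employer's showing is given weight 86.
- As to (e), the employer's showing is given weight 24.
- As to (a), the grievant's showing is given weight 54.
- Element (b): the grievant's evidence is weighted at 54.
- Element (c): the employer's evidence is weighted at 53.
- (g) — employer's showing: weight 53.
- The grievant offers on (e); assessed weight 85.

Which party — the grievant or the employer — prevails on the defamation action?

— Issue I —
Stage I.1 (grievant, a more-likely-than-not showing, weight exceeds 52): (a) 54 > 52 — meets; (b) 54 > 52 — meets.
  Stage I.1 is satisfied; the onus moves to the employer.
Stage I.2 (employer, a more-likely-than-not showing, weight exceeds 52): (c) 53 > 52 — meets.
  All elements met. The employer retains the burden for Stage I.3.
Stage I.3 (employer, clear and convincing evidence, weight exceeds 77): (d) net 86−10=76 ≤ 77 — fails.
  The employer does not carry Stage I.3.
The analysis ends at Stage I.3; the grievant prevails on this issue.
— Issue II —
Stage II.1 (grievant, a more-likely-than-not showing, weight exceeds 53): (e) net 85−24=61 > 53 — meets.
  The grievant carries Stage II.1; the employer now bears the burden.
Stage II.2 (employer, a more-likely-than-not showing, weight exceeds 53): (f) 52 ≤ 53 — fails; (g) 53 ≤ 53 — fails.
  Stage II.2 not carried; the employer fails its burden.
So the grievant prevails on this issue.
Per-issue: Issue I → grievant; Issue II → grievant. The grievant must prevail on every issue; overall, the grievant prevails.

grievant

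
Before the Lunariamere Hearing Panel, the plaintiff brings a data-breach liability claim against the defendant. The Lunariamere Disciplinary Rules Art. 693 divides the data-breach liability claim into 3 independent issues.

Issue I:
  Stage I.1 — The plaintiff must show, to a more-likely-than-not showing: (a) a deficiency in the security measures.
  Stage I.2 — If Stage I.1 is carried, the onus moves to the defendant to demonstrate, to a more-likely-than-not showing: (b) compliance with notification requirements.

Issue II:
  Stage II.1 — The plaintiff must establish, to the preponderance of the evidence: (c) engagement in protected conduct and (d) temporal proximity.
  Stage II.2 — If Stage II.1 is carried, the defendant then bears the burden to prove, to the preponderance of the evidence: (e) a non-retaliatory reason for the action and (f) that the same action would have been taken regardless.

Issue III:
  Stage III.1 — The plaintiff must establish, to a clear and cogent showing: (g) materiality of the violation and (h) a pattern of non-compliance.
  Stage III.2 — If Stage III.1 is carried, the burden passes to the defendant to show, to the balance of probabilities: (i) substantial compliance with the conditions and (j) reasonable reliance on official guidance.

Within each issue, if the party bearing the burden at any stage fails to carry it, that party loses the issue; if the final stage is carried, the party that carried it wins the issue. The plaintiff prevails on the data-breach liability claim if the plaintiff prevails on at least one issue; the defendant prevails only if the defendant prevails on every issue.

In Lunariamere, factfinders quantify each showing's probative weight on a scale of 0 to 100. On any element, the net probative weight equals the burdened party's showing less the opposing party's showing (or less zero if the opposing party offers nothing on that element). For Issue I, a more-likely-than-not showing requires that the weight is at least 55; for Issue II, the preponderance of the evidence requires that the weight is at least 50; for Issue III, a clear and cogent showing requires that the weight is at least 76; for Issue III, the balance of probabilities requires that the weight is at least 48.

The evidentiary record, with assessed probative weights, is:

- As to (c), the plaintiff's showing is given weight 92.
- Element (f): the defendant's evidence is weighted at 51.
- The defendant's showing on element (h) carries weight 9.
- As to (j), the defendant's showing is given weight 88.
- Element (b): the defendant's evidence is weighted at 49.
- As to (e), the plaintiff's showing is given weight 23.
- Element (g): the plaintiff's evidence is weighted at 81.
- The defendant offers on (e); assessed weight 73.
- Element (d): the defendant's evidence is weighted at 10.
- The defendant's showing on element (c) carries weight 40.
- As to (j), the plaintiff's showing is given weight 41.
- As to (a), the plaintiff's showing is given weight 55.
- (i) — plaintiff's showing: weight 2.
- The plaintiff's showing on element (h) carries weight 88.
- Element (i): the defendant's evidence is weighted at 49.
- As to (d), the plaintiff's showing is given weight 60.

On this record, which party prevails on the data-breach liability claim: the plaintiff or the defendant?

— Issue I —
At Stage I.1 the plaintiff must meet a more-likely-than-not showing (weight is at least 55): on (a) the weight is 55, ≥ 55, so (a) meets the standard.
  Stage I.1 carried; the burden shifts to the defendant.
At Stage I.2 the defendant must meet a more-likely-than-not showing (weight is at least 55): on (b) the weight is 49, < 55, so (b) does not meet the standard.
  Stage I.2 not carried; the defendant fails its burden.
So the plaintiff prevails on this issue.
— Issue II —
Stage II.1 — burden on plaintiff; standard: the preponderance of the evidence (weight is at least 50).
    (c): 92 − 40 = 52 ≥ 50 [met]
    (d): 60 − 10 = 50 ≥ 50 [met]
  Stage II.1 carried; the burden shifts to the defendant.
Stage II.2 — burden on defendant; standard: the preponderance of the evidence (weight is at least 50).
    (e): 73 − 23 = 50 ≥ 50 [met]
    (f): 51 ≥ 50 [met]
  All elements met at the final stage.
All stages carried — the defendant prevails on this issue.
— Issue III —
Stage III.1 — burden on plaintiff; standard: a clear and cogent showing (weight is at least 76).
    (g): 81 ≥ 76 [met]
    (h): 88 − 9 = 79 ≥ 76 [met]
  The plaintiff carries Stage III.1; the defendant now bears the burden.
Stage III.2 — burden on defendant; standard: the balance of probabilities (weight is at least 48).
    (i): 49 − 2 = 47 < 48 [not met]
    (j): 88 − 41 = 47 < 48 [not met]
  Stage III.2 not carried; the defendant fails its burden.
The plaintiff prevails on this issue.
Per-issue: Issue I → plaintiff; Issue II → defendant; Issue III → plaintiff. The plaintiff must prevail on at least one issue; overall, the plaintiff prevails.

plaintiff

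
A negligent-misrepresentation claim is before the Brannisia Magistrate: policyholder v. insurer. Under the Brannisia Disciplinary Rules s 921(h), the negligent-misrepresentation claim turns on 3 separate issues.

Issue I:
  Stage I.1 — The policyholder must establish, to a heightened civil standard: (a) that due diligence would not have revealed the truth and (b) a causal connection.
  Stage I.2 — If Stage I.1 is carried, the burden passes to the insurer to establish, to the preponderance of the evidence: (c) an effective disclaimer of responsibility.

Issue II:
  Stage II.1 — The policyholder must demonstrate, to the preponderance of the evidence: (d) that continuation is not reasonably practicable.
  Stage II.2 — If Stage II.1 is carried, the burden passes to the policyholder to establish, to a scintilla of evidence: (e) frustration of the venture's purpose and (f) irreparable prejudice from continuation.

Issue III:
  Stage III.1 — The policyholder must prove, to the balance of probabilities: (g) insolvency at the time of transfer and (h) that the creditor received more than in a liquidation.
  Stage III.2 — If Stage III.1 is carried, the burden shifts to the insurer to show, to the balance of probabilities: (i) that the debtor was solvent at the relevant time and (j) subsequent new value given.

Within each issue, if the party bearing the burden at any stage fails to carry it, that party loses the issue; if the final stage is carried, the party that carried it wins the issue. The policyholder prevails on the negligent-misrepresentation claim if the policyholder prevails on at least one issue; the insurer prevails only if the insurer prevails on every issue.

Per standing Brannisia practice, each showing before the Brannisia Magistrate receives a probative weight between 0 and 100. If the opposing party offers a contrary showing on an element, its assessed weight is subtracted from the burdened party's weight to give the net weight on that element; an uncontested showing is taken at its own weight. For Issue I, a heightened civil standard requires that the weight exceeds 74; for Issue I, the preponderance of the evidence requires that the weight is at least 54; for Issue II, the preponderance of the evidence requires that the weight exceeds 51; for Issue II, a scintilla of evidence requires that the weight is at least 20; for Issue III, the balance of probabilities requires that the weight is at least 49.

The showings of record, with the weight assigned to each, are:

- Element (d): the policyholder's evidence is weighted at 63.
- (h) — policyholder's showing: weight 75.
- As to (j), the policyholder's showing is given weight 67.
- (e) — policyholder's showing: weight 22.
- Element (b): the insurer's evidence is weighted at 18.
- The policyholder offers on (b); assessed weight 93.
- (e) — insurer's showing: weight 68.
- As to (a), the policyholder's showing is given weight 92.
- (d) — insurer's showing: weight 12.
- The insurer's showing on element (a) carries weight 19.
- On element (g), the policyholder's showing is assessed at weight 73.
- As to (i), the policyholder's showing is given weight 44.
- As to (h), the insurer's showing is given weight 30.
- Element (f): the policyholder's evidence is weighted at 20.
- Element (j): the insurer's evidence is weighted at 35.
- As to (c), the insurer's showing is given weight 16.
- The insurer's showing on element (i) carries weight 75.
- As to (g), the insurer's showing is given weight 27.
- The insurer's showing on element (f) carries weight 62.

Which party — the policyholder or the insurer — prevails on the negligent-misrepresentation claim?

— Issue I —
At Stage I.1 the policyholder must meet a heightened civil standard (weight exceeds 74): on (a) the weight is 92 less the opposing 19 gives net 73, which does not exceed 74, so (a) does not meet the standard; on (b) the weight is 93 less the opposing 18 gives net 75, > 74, so (b) meets the standard.
  The policyholder does not carry Stage I.1.
So the insurer prevails on this issue.
— Issue II —
Stage II.1 — burden on policyholder; standard: the preponderance of the evidence (weight exceeds 51).
    (d): 63 − 12 = 51 ≤ 51 [not met]
  Stage II.1 not carried; the policyholder fails its burden.
The insurer prevails on this issue.
— Issue III —
At Stage III.1 the policyholder must meet the balance of probabilities (weight is at least 49): on (g) the weight is 73 less the opposing 27 gives net 46, < 49, so (g) does not meet the standard; on (h) the weight is 75 less the opposing 30 gives net 45, < 49, so (h) does not meet the standard.
  Stage III.1 not carried; the policyholder fails its burden.
The insurer prevails on this issue.
Per-issue: Issue I → insurer; Issue II → insurer; Issue III → insurer. The policyholder must prevail on at least one issue; overall, the insurer prevails.

insurer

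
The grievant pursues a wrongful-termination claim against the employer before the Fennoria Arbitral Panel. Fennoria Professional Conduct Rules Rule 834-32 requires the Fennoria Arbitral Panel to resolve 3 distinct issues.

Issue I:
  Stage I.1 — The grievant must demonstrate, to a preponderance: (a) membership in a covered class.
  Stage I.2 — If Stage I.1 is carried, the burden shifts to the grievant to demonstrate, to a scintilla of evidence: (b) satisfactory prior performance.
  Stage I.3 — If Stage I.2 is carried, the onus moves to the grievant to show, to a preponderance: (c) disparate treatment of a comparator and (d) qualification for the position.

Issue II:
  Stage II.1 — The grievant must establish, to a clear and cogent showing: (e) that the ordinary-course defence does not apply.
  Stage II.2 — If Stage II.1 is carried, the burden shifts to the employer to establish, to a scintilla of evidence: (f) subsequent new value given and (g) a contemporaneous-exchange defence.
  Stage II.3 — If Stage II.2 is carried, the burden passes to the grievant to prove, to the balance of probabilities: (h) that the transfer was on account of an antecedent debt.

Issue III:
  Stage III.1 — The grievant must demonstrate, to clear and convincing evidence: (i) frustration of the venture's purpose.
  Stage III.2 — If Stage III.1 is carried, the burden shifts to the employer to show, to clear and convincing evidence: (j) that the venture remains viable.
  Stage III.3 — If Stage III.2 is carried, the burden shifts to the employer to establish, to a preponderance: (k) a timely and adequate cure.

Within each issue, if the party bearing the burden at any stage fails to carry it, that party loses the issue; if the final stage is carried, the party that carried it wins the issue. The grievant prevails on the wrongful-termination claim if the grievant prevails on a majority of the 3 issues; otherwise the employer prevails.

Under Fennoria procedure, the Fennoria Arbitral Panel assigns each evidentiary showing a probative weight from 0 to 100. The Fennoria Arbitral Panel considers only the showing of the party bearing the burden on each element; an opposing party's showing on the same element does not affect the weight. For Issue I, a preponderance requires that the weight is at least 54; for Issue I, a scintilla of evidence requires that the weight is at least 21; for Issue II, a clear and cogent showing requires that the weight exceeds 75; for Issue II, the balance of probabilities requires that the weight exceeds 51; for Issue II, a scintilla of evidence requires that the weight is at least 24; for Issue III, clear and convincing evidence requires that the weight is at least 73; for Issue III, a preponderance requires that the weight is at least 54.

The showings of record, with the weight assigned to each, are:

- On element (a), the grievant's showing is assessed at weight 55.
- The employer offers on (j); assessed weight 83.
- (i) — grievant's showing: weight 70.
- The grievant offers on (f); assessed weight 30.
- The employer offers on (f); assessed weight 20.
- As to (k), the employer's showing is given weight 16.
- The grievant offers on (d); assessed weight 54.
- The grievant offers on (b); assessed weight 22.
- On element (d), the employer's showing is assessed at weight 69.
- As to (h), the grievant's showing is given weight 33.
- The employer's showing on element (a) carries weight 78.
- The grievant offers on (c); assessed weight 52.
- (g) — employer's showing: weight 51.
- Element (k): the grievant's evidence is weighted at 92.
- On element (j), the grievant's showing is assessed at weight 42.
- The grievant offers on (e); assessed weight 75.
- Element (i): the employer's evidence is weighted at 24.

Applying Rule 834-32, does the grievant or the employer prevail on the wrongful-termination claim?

employer

— Issue I —
Stage I.1 (grievant, a preponderance, weight is at least 54): (a) 55 (employer's 78 disregarded) ≥ 54 — meets.
  Stage I.1 carried; the burden remains with the grievant.
Stage I.2 (grievant, a scintilla of evidence, weight is at least 21): (b) 22 ≥ 21 — meets.
  All elements met. The grievant retains the burden for Stage I.3.
Stage I.3 (grievant, a preponderance, weight is at least 54): (c) 52 < 54 — fails; (d) 54 (employer's 69 disregarded) ≥ 54 — meets.
  Not every element is met, so the grievant fails to carry Stage I.3.
The employer prevails on this issue.
— Issue II —
Stage II.1 — burden on grievant; standard: a clear and cogent showing (weight exceeds 75).
    (e): 75 ≤ 75 [not met]
  The grievant does not carry Stage II.1.
The employer prevails on this issue.
— Issue III —
At Stage III.1 the grievant must meet clear and convincing evidence (weight is at least 73): on (i) the weight is 70 (the employer's 24 is given no effect), which does not reach 73, so (i) does not meet the standard.
  Stage III.1 not carried; the grievant fails its burden.
The analysis ends at Stage III.1; the employer prevails on this issue.
Per-issue: Issue I → employer; Issue II → employer; Issue III → employer. The grievant must prevail on a majority of issues; overall, the employer prevails.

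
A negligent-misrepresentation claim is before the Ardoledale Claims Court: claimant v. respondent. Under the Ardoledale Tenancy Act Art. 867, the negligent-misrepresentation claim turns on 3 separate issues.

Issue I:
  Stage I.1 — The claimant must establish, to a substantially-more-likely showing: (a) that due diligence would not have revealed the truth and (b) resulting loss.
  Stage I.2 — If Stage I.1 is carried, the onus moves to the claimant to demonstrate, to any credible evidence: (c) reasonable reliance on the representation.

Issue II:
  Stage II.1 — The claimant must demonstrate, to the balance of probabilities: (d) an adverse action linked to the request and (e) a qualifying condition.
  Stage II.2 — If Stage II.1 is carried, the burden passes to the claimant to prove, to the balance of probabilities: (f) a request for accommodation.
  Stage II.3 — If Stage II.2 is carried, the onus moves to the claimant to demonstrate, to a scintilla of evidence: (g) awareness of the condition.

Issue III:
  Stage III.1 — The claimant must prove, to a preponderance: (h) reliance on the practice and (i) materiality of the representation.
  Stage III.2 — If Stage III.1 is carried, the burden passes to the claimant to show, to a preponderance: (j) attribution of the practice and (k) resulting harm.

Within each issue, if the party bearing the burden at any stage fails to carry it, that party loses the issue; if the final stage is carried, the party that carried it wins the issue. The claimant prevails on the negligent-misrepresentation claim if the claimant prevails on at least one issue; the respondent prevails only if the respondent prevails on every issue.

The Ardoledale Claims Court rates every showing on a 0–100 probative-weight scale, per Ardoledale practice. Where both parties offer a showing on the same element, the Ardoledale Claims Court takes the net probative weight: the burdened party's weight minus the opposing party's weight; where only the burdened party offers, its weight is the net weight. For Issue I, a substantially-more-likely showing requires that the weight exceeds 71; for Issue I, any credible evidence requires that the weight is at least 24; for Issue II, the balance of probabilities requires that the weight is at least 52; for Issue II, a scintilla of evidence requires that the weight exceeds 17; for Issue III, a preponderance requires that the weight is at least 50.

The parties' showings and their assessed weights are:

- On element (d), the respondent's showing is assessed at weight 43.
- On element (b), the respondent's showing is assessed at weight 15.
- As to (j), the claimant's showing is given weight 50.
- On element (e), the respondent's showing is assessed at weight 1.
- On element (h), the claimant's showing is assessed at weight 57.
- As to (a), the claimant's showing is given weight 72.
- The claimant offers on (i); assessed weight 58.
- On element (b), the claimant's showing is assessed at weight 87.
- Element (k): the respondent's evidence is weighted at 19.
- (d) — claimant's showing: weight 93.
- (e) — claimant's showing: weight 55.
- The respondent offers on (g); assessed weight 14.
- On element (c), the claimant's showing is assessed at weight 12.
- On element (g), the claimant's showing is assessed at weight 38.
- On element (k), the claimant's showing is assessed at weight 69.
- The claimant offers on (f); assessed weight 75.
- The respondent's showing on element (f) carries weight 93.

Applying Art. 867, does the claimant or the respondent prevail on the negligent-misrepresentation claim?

— Issue I —
Stage I.1 (claimant, a substantially-more-likely showing, weight exceeds 71): (a) 72 > 71 — meets; (b) net 87−15=72 > 71 — meets.
  All elements met. The claimant retains the burden for Stage I.2.
Stage I.2 (claimant, any credible evidence, weight is at least 24): (c) 12 < 24 — fails.
  The claimant does not carry Stage I.2.
The respondent prevails on this issue.
— Issue II —
At Stage II.1 the claimant must meet the balance of probabilities (weight is at least 52): on (d) the weight is 93 less the opposing 43 gives net 50, < 52, so (d) does not meet the standard; on (e) the weight is 55 less the opposing 1 gives net 54, which does reach 52, so (e) meets the standard.
  The claimant does not carry Stage II.1.
So the respondent prevails on this issue.
— Issue III —
At Stage III.1 the claimant must meet a preponderance (weight is at least 50): on (h) the weight is 57, which does reach 50, so (h) meets the standard; on (i) the weight is 58, which does reach 50, so (i) meets the standard.
  Stage III.1 is satisfied; the claimant continues to bear the burden.
At Stage III.2 the claimant must meet a preponderance (weight is at least 50): on (j) the weight is 50, which does reach 50, so (j) meets the standard; on (k) the weight is 69 less the opposing 19 gives net 50, ≥ 50, so (k) meets the standard.
  Stage III.2 carried; the final stage is satisfied.
With every stage satisfied, the claimant prevails on this issue.
Per-issue: Issue I → respondent; Issue II → respondent; Issue III → claimant. The claimant must prevail on at least one issue; overall, the claimant prevails.

claimant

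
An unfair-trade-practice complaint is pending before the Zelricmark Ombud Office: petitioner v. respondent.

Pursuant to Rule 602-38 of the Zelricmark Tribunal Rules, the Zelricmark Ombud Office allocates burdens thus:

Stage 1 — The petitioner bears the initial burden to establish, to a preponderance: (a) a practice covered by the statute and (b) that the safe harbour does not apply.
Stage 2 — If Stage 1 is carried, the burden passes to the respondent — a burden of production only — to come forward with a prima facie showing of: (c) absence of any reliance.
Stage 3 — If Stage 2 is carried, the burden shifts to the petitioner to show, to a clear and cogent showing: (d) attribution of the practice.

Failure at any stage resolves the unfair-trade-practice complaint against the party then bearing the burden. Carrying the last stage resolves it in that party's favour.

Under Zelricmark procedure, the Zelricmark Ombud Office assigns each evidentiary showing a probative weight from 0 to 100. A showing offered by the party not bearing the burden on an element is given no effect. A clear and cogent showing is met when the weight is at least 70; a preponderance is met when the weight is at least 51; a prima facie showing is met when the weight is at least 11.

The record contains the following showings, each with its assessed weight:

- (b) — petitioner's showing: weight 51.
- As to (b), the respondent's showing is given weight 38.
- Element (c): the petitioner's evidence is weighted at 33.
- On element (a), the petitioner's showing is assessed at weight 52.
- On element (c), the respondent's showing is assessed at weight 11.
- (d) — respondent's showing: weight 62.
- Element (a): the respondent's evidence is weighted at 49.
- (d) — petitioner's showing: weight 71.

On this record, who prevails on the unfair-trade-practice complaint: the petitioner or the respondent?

petitioner

At Stage 1 the petitioner must meet a preponderance (weight is at least 51): on (a) the weight is 52 (the respondent's 49 is given no effect), ≥ 51, so (a) meets the standard; on (b) the weight is 51 (the respondent's 38 is given no effect), ≥ 51, so (b) meets the standard.
  All elements met. The burden passes to the respondent.
At Stage 2 the respondent must meet a prima facie showing (weight is at least 11): on (c) the weight is 11 (the petitioner's 33 is given no effect), which does reach 11, so (c) meets the standard.
  The respondent carries Stage 2; the petitioner now bears the burden.
At Stage 3 the petitioner must meet a clear and cogent showing (weight is at least 70): on (d) the weight is 71 (the respondent's 62 is given no effect), ≥ 70, so (d) meets the standard.
  The petitioner carries the last stage.
All stages carried — the petitioner prevails.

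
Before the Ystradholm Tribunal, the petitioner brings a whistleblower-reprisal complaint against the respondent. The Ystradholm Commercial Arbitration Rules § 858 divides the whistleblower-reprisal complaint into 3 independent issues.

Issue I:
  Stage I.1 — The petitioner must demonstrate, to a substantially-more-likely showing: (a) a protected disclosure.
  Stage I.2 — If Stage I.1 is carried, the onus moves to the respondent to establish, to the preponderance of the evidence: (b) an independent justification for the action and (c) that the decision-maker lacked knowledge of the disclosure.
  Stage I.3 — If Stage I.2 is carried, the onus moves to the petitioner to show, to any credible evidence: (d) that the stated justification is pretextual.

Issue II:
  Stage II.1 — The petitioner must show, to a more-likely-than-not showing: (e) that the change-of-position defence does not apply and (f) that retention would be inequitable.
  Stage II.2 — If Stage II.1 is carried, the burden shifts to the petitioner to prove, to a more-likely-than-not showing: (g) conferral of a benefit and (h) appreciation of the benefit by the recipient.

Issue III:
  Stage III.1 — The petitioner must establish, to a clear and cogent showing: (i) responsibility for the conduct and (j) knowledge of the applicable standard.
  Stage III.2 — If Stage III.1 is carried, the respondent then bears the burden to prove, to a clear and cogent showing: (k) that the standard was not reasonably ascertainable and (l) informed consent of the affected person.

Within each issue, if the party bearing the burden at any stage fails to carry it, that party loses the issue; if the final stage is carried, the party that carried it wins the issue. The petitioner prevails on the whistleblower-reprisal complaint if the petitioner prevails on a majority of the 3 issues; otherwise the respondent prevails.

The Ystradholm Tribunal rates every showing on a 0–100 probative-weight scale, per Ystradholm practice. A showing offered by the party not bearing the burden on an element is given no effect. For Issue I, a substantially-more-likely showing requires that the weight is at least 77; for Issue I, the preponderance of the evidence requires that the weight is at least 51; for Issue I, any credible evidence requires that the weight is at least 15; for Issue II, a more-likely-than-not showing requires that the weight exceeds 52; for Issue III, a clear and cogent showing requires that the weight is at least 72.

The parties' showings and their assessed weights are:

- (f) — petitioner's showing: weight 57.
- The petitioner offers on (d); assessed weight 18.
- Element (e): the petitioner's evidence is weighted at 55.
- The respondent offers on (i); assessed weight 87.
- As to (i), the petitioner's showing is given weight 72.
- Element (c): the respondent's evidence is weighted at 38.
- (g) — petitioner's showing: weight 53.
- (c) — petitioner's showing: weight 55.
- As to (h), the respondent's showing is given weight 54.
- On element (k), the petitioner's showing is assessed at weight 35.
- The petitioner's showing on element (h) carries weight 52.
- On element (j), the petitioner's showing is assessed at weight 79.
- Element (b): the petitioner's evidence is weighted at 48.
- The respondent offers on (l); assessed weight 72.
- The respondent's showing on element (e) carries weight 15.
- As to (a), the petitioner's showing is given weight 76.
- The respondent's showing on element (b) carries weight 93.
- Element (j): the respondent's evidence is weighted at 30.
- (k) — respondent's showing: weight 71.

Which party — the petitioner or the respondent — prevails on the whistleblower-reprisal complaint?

respondent

— Issue I —
Stage I.1 (petitioner, a substantially-more-likely showing, weight is at least 77): (a) 76 < 77 — fails.
  The petitioner does not carry Stage I.1.
The respondent prevails on this issue.
— Issue II —
At Stage II.1 the petitioner must meet a more-likely-than-not showing (weight exceeds 52): on (e) the weight is 55 (the respondent's 15 is given no effect), which does exceed 52, so (e) meets the standard; on (f) the weight is 57, > 52, so (f) meets the standard.
  Stage II.1 carried; the burden remains with the petitioner.
At Stage II.2 the petitioner must meet a more-likely-than-not showing (weight exceeds 52): on (g) the weight is 53, which does exceed 52, so (g) meets the standard; on (h) the weight is 52 (the respondent's 54 is given no effect), ≤ 52, so (h) does not meet the standard.
  Stage II.2 not carried; the petitioner fails its burden.
The respondent prevails on this issue.
— Issue III —
Stage III.1 — burden on petitioner; standard: a clear and cogent showing (weight is at least 72).
    (i): 72 (respondent's 87 disregarded) ≥ 72 [met]
    (j): 79 (respondent's 30 disregarded) ≥ 72 [met]
  Stage III.1 is satisfied; the onus moves to the respondent.
Stage III.2 — burden on respondent; standard: a clear and cogent showing (weight is at least 72).
    (k): 71 (petitioner's 35 disregarded) < 72 [not met]
    (l): 72 ≥ 72 [met]
  Not every element is met, so the respondent fails to carry Stage III.2.
So the petitioner prevails on this issue.
Per-issue: Issue I → respondent; Issue II → respondent; Issue III → petitioner. The petitioner must prevail on a majority of issues; overall, the respondent prevails.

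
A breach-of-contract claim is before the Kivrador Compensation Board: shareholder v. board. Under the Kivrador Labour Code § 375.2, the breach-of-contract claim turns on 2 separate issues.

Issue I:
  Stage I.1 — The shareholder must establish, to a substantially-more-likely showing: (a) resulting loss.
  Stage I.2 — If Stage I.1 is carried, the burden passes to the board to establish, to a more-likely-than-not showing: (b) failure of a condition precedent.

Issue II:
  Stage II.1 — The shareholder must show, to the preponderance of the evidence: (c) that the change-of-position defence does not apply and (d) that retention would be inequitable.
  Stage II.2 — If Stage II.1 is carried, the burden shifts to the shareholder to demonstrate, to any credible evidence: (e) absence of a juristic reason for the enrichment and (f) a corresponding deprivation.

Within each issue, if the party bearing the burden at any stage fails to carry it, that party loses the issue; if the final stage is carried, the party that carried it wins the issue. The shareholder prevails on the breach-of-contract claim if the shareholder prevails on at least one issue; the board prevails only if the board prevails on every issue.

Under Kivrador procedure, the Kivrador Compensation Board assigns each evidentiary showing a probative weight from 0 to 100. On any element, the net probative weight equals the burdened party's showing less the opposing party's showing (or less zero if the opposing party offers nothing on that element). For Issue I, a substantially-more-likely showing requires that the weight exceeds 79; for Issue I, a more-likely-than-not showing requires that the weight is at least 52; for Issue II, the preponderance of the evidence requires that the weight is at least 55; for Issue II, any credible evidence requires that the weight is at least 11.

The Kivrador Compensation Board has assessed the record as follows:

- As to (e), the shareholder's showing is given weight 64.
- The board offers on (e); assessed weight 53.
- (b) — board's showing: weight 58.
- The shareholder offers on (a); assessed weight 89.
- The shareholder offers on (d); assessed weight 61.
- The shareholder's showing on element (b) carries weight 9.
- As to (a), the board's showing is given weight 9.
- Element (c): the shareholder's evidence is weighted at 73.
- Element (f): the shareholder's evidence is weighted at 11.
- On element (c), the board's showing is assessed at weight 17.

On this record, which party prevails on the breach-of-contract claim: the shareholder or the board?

— Issue I —
Stage I.1 (shareholder, a substantially-more-likely showing, weight exceeds 79): (a) net 89−9=80 > 79 — meets.
  Stage I.1 is satisfied; the onus moves to the board.
Stage I.2 (board, a more-likely-than-not showing, weight is at least 52): (b) net 58−9=49 < 52 — fails.
  The board does not carry Stage I.2.
The analysis ends at Stage I.2; the shareholder prevails on this issue.
— Issue II —
Stage II.1 — burden on shareholder; standard: the preponderance of the evidence (weight is at least 55).
    (c): 73 − 17 = 56 ≥ 55 [met]
    (d): 61 ≥ 55 [met]
  All elements met. The shareholder retains the burden for Stage II.2.
Stage II.2 — burden on shareholder; standard: any credible evidence (weight is at least 11).
    (e): 64 − 53 = 11 ≥ 11 [met]
    (f): 11 ≥ 11 [met]
  Stage II.2 carried; the final stage is satisfied.
With every stage satisfied, the shareholder prevails on this issue.
Per-issue: Issue I → shareholder; Issue II → shareholder. The shareholder must prevail on at least one issue; overall, the shareholder prevails.

shareholder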